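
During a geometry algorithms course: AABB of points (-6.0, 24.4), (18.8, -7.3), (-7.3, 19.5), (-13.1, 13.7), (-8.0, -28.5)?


x range: [-13.1, 18.8]
y range: [-28.5, 24.4]
Bounding box: (-13.1,-28.5) to (18.8,24.4)

(-13.1,-28.5) to (18.8,24.4)


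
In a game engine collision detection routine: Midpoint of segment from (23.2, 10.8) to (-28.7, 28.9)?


M = ((23.2+(-28.7))/2, (10.8+28.9)/2)
= (-2.75, 19.85)

(-2.75, 19.85)


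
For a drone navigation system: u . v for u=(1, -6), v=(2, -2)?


u . v = u_x*v_x + u_y*v_y = 1*2 + (-6)*(-2)
= 2 + 12 = 14

14


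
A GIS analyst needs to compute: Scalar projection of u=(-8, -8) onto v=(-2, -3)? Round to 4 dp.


u.v = 40, |v| = sqrt(13) = 3.6056
Scalar projection = u.v / |v| = 40 / sqrt(13) = 11.094

11.094


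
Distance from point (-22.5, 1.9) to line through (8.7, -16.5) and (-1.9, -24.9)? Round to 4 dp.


|cross product| = 457.12
|line direction| = sqrt(182.92) = 13.5248
Distance = 457.12/sqrt(182.92) = 33.7987

33.7987


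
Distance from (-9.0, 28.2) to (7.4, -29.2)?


dx=16.4, dy=-57.4
d^2 = 16.4^2 + (-57.4)^2 = 3563.72
d = sqrt(3563.72) = 59.6969

59.6969


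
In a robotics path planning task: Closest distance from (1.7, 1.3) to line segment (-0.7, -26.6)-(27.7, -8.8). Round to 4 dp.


Project P onto AB: t = 0.5027 (clamped to [0,1])
Closest point on segment: (13.5779, -17.6512)
Distance: 22.3659

22.3659


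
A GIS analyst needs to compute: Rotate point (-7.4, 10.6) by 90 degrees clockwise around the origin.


90° CW: (x,y) -> (y, -x)
(-7.4,10.6) -> (10.6, 7.4)

(10.6, 7.4)


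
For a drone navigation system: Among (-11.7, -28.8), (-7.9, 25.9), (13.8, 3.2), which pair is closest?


d(P0,P1) = 54.8318, d(P0,P2) = 40.9176, d(P1,P2) = 31.4035
Closest: P1 and P2

Closest pair: (-7.9, 25.9) and (13.8, 3.2), distance = 31.4035


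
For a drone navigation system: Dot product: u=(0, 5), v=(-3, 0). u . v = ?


u . v = u_x*v_x + u_y*v_y = 0*(-3) + 5*0
= 0 + 0 = 0

0


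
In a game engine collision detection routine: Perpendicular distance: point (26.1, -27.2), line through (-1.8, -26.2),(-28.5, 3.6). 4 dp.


|cross product| = 804.72
|line direction| = sqrt(1600.93) = 40.0116
Distance = 804.72/sqrt(1600.93) = 20.1122

20.1122


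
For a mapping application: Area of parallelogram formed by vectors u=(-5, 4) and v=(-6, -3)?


|u x v| = |(-5)*(-3) - 4*(-6)|
= |15 - (-24)| = 39

39


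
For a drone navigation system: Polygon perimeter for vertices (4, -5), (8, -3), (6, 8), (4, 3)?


Sides: (4, -5)->(8, -3): sqrt(20) = 4.472136, (8, -3)->(6, 8): sqrt(125) = 11.18034, (6, 8)->(4, 3): sqrt(29) = 5.385165, (4, 3)->(4, -5): sqrt(64) = 8
Sum = 29.037641
Perimeter = 29.0376

29.0376


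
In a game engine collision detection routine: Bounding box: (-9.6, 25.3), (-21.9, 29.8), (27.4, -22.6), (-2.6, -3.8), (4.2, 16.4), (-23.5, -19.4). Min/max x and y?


x range: [-23.5, 27.4]
y range: [-22.6, 29.8]
Bounding box: (-23.5,-22.6) to (27.4,29.8)

(-23.5,-22.6) to (27.4,29.8)


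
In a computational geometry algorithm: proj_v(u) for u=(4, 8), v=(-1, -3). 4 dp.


u.v = -28, |v| = sqrt(10) = 3.1623
Scalar projection = u.v / |v| = -28 / sqrt(10) = -8.8544

-8.8544


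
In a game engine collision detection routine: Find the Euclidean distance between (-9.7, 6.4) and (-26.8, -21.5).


dx=-17.1, dy=-27.9
d^2 = (-17.1)^2 + (-27.9)^2 = 1070.82
d = sqrt(1070.82) = 32.7234

32.7234


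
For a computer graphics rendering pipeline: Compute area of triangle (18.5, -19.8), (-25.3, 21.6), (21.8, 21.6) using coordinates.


Area = |x_A(y_B-y_C) + x_B(y_C-y_A) + x_C(y_A-y_B)|/2
= |0 + (-1047.42) + (-902.52)|/2
= 1949.94/2 = 974.97

974.97


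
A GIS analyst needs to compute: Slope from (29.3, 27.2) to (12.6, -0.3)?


slope = (y2-y1)/(x2-x1) = ((-0.3)-27.2)/(12.6-29.3) = (-27.5)/(-16.7) = 1.6467

1.6467


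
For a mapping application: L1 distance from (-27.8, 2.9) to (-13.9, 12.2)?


|(-27.8)-(-13.9)| + |2.9-12.2| = 13.9 + 9.3 = 23.2

23.2


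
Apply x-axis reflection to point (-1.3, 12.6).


Reflection over x-axis: (x,y) -> (x,-y)
(-1.3, 12.6) -> (-1.3, -12.6)

(-1.3, -12.6)


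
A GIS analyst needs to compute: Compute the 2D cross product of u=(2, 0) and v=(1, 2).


u x v = u_x*v_y - u_y*v_x = 2*2 - 0*1
= 4 - 0 = 4

4


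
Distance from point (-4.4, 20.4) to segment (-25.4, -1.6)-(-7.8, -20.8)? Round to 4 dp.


Project P onto AB: t = 0 (clamped to [0,1])
Closest point on segment: (-25.4, -1.6)
Distance: 30.4138

30.4138


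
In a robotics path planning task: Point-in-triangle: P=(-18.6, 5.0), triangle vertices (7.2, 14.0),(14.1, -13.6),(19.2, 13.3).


Cross products: AB x AP = -774.18, BC x BP = 974.49, CA x CP = 126.06
All same sign? no

No, outside


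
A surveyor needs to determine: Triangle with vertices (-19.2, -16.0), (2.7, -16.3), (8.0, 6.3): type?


Side lengths squared: AB^2=479.7, BC^2=538.85, CA^2=1237.13
Sorted: [479.7, 538.85, 1237.13]
By sides: Scalene, By angles: Obtuse

Scalene, Obtuse


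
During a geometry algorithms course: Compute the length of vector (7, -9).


|u| = sqrt(7^2 + (-9)^2) = sqrt(130) = 11.4018

11.4018


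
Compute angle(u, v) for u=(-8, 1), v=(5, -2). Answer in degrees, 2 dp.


u.v = -42, |u| = sqrt(65) = 8.0623, |v| = sqrt(29) = 5.3852
cos(theta) = u.v/(|u||v|) = -42/sqrt(1885) = -0.967372
theta = acos(-0.967372) = 165.32 degrees

165.32 degrees


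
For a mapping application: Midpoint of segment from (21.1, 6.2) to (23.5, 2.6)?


M = ((21.1+23.5)/2, (6.2+2.6)/2)
= (22.3, 4.4)

(22.3, 4.4)


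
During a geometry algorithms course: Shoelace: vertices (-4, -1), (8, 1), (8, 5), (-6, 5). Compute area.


Shoelace sum: ((-4)*1 - 8*(-1)) + (8*5 - 8*1) + (8*5 - (-6)*5) + ((-6)*(-1) - (-4)*5)
= 132
Area = |132|/2 = 66

66


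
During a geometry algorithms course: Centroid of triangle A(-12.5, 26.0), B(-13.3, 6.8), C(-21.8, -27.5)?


Centroid = ((x_A+x_B+x_C)/3, (y_A+y_B+y_C)/3)
= (((-12.5)+(-13.3)+(-21.8))/3, (26+6.8+(-27.5))/3)
= (-15.8667, 1.7667)

(-15.8667, 1.7667)


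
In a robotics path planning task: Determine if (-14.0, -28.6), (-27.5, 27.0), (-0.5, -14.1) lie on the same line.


Cross product: ((-27.5)-(-14))*((-14.1)-(-28.6)) - (27-(-28.6))*((-0.5)-(-14))
= -946.35

No, not collinear


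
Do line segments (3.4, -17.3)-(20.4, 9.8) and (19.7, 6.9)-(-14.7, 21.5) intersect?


Cross products: d1=1070.46, d2=-109.98, d3=-30.33, d4=1150.11
d1*d2 < 0 and d3*d4 < 0? yes

Yes, they intersect


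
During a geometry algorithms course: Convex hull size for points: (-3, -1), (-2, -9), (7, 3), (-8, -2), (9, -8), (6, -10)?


Convex hull vertices (CCW): (-8, -2), (-2, -9), (6, -10), (9, -8), (7, 3)
Count = 5

5


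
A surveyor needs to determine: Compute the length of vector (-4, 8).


|u| = sqrt((-4)^2 + 8^2) = sqrt(80) = 8.9443

8.9443


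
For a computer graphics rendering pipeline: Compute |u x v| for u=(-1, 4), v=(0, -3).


|u x v| = |(-1)*(-3) - 4*0|
= |3 - 0| = 3

3


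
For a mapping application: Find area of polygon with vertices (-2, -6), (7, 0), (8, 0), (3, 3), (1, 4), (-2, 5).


Shoelace sum: ((-2)*0 - 7*(-6)) + (7*0 - 8*0) + (8*3 - 3*0) + (3*4 - 1*3) + (1*5 - (-2)*4) + ((-2)*(-6) - (-2)*5)
= 110
Area = |110|/2 = 55

55


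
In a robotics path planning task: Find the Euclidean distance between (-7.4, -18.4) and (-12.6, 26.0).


dx=-5.2, dy=44.4
d^2 = (-5.2)^2 + 44.4^2 = 1998.4
d = sqrt(1998.4) = 44.7035

44.7035


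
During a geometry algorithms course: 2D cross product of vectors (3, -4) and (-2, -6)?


u x v = u_x*v_y - u_y*v_x = 3*(-6) - (-4)*(-2)
= (-18) - 8 = -26

-26


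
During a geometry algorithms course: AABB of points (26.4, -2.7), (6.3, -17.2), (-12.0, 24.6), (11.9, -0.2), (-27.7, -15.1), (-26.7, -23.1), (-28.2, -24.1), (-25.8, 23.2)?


x range: [-28.2, 26.4]
y range: [-24.1, 24.6]
Bounding box: (-28.2,-24.1) to (26.4,24.6)

(-28.2,-24.1) to (26.4,24.6)


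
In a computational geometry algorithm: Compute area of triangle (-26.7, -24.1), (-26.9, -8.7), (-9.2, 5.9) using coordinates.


Area = |x_A(y_B-y_C) + x_B(y_C-y_A) + x_C(y_A-y_B)|/2
= |389.82 + (-807) + 141.68|/2
= 275.5/2 = 137.75

137.75


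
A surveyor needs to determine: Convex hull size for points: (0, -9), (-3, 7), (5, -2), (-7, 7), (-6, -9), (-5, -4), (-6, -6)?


Convex hull vertices (CCW): (-7, 7), (-6, -9), (0, -9), (5, -2), (-3, 7)
Count = 5

5


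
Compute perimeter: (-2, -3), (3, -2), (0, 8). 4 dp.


Sides: (-2, -3)->(3, -2): sqrt(26) = 5.09902, (3, -2)->(0, 8): sqrt(109) = 10.440307, (0, 8)->(-2, -3): sqrt(125) = 11.18034
Sum = 26.719667
Perimeter = 26.7197

26.7197


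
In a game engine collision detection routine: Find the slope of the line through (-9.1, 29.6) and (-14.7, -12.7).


slope = (y2-y1)/(x2-x1) = ((-12.7)-29.6)/((-14.7)-(-9.1)) = (-42.3)/(-5.6) = 7.5536

7.5536


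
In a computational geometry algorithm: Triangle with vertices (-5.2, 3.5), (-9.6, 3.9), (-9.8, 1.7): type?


Side lengths squared: AB^2=19.52, BC^2=4.88, CA^2=24.4
Sorted: [4.88, 19.52, 24.4]
By sides: Scalene, By angles: Right

Scalene, Right


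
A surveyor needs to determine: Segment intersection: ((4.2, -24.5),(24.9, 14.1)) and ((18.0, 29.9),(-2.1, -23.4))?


Cross products: d1=357.9, d2=685.35, d3=593.4, d4=265.95
d1*d2 < 0 and d3*d4 < 0? no

No, they don't intersect


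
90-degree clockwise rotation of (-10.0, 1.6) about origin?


90° CW: (x,y) -> (y, -x)
(-10,1.6) -> (1.6, 10)

(1.6, 10)


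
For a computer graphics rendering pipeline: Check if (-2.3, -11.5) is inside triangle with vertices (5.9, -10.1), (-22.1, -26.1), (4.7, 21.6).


Cross products: AB x AP = -92, BC x BP = -553.18, CA x CP = -261.62
All same sign? yes

Yes, inside


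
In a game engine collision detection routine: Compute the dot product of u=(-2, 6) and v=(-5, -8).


u . v = u_x*v_x + u_y*v_y = (-2)*(-5) + 6*(-8)
= 10 + (-48) = -38

-38


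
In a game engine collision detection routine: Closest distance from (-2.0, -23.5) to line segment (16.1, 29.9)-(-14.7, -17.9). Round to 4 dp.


Project P onto AB: t = 0.9618 (clamped to [0,1])
Closest point on segment: (-13.5238, -16.0746)
Distance: 13.7089

13.7089


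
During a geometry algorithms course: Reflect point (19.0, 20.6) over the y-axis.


Reflection over y-axis: (x,y) -> (-x,y)
(19, 20.6) -> (-19, 20.6)

(-19, 20.6)


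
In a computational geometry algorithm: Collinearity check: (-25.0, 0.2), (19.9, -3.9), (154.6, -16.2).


Cross product: (19.9-(-25))*((-16.2)-0.2) - ((-3.9)-0.2)*(154.6-(-25))
= 0

Yes, collinear


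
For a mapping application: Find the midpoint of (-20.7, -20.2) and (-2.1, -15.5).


M = (((-20.7)+(-2.1))/2, ((-20.2)+(-15.5))/2)
= (-11.4, -17.85)

(-11.4, -17.85)


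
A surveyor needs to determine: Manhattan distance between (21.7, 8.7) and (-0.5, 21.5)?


|21.7-(-0.5)| + |8.7-21.5| = 22.2 + 12.8 = 35

35


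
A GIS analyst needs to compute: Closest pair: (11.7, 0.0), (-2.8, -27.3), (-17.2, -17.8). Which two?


d(P0,P1) = 30.9118, d(P0,P2) = 33.9419, d(P1,P2) = 17.2514
Closest: P1 and P2

Closest pair: (-2.8, -27.3) and (-17.2, -17.8), distance = 17.2514


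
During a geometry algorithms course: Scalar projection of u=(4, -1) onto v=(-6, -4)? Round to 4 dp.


u.v = -20, |v| = sqrt(52) = 7.2111
Scalar projection = u.v / |v| = -20 / sqrt(52) = -2.7735

-2.7735


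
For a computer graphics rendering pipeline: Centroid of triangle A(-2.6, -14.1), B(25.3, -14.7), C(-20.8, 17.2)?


Centroid = ((x_A+x_B+x_C)/3, (y_A+y_B+y_C)/3)
= (((-2.6)+25.3+(-20.8))/3, ((-14.1)+(-14.7)+17.2)/3)
= (0.6333, -3.8667)

(0.6333, -3.8667)


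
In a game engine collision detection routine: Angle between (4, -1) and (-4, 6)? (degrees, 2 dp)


u.v = -22, |u| = sqrt(17) = 4.1231, |v| = sqrt(52) = 7.2111
cos(theta) = u.v/(|u||v|) = -22/sqrt(884) = -0.73994
theta = acos(-0.73994) = 137.73 degrees

137.73 degrees


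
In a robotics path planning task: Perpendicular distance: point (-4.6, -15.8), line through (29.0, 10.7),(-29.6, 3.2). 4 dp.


|cross product| = 1300.9
|line direction| = sqrt(3490.21) = 59.078
Distance = 1300.9/sqrt(3490.21) = 22.02

22.02


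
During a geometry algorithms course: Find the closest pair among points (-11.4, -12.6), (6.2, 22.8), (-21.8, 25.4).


d(P0,P1) = 39.5338, d(P0,P2) = 39.3975, d(P1,P2) = 28.1205
Closest: P1 and P2

Closest pair: (6.2, 22.8) and (-21.8, 25.4), distance = 28.1205


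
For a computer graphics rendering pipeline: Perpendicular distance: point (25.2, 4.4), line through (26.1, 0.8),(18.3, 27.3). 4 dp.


|cross product| = 4.23
|line direction| = sqrt(763.09) = 27.6241
Distance = 4.23/sqrt(763.09) = 0.1531

0.1531


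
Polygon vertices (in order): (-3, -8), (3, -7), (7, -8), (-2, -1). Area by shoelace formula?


Shoelace sum: ((-3)*(-7) - 3*(-8)) + (3*(-8) - 7*(-7)) + (7*(-1) - (-2)*(-8)) + ((-2)*(-8) - (-3)*(-1))
= 60
Area = |60|/2 = 30

30


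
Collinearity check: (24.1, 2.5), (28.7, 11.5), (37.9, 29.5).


Cross product: (28.7-24.1)*(29.5-2.5) - (11.5-2.5)*(37.9-24.1)
= 0

Yes, collinear


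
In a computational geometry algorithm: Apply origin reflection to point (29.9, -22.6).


Reflection over origin: (x,y) -> (-x,-y)
(29.9, -22.6) -> (-29.9, 22.6)

(-29.9, 22.6)


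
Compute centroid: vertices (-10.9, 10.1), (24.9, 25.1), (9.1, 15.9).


Centroid = ((x_A+x_B+x_C)/3, (y_A+y_B+y_C)/3)
= (((-10.9)+24.9+9.1)/3, (10.1+25.1+15.9)/3)
= (7.7, 17.0333)

(7.7, 17.0333)


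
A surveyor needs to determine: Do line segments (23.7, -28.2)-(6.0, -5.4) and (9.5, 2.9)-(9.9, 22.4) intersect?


Cross products: d1=-289.34, d2=64.93, d3=-226.71, d4=-580.98
d1*d2 < 0 and d3*d4 < 0? no

No, they don't intersect


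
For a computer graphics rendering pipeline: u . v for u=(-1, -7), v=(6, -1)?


u . v = u_x*v_x + u_y*v_y = (-1)*6 + (-7)*(-1)
= (-6) + 7 = 1

1


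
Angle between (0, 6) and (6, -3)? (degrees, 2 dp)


u.v = -18, |u| = sqrt(36) = 6, |v| = sqrt(45) = 6.7082
cos(theta) = u.v/(|u||v|) = -18/sqrt(1620) = -0.447214
theta = acos(-0.447214) = 116.57 degrees

116.57 degrees


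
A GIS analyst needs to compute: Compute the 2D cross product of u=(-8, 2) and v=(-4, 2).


u x v = u_x*v_y - u_y*v_x = (-8)*2 - 2*(-4)
= (-16) - (-8) = -8

-8


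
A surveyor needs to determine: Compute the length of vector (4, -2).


|u| = sqrt(4^2 + (-2)^2) = sqrt(20) = 4.4721

4.4721


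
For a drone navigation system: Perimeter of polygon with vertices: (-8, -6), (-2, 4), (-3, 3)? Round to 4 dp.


Sides: (-8, -6)->(-2, 4): sqrt(136) = 11.661904, (-2, 4)->(-3, 3): sqrt(2) = 1.414214, (-3, 3)->(-8, -6): sqrt(106) = 10.29563
Sum = 23.371748
Perimeter = 23.3717

23.3717


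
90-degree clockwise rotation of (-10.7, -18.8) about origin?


90° CW: (x,y) -> (y, -x)
(-10.7,-18.8) -> (-18.8, 10.7)

(-18.8, 10.7)


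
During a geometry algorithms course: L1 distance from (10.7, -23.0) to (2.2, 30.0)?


|10.7-2.2| + |(-23)-30| = 8.5 + 53 = 61.5

61.5


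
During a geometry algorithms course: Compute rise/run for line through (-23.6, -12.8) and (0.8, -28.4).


slope = (y2-y1)/(x2-x1) = ((-28.4)-(-12.8))/(0.8-(-23.6)) = (-15.6)/24.4 = -0.6393

-0.6393


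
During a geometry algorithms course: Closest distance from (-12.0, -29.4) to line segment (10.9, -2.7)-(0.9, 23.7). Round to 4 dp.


Project P onto AB: t = 0 (clamped to [0,1])
Closest point on segment: (10.9, -2.7)
Distance: 35.1753

35.1753


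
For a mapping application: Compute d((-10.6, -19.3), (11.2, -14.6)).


dx=21.8, dy=4.7
d^2 = 21.8^2 + 4.7^2 = 497.33
d = sqrt(497.33) = 22.3009

22.3009


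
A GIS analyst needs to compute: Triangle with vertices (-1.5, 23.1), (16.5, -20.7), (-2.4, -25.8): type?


Side lengths squared: AB^2=2242.44, BC^2=383.22, CA^2=2392.02
Sorted: [383.22, 2242.44, 2392.02]
By sides: Scalene, By angles: Acute

Scalene, Acute


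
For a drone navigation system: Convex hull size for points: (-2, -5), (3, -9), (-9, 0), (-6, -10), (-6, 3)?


Convex hull vertices (CCW): (-9, 0), (-6, -10), (3, -9), (-6, 3)
Count = 4

4


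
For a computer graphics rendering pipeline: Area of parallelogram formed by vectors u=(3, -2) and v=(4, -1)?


|u x v| = |3*(-1) - (-2)*4|
= |(-3) - (-8)| = 5

5


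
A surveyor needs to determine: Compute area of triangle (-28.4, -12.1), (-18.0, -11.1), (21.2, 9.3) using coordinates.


Area = |x_A(y_B-y_C) + x_B(y_C-y_A) + x_C(y_A-y_B)|/2
= |579.36 + (-385.2) + (-21.2)|/2
= 172.96/2 = 86.48

86.48


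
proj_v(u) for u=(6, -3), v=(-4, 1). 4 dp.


u.v = -27, |v| = sqrt(17) = 4.1231
Scalar projection = u.v / |v| = -27 / sqrt(17) = -6.5485

-6.5485


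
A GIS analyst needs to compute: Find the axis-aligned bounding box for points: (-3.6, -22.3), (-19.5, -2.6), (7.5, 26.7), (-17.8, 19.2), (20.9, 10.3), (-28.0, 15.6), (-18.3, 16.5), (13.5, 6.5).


x range: [-28, 20.9]
y range: [-22.3, 26.7]
Bounding box: (-28,-22.3) to (20.9,26.7)

(-28,-22.3) to (20.9,26.7)


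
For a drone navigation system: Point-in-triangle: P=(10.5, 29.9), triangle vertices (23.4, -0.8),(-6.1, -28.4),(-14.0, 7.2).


Cross products: AB x AP = -1261.69, BC x BP = -1051.53, CA x CP = 1044.98
All same sign? no

No, outside


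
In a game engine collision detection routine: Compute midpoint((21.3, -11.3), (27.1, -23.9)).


M = ((21.3+27.1)/2, ((-11.3)+(-23.9))/2)
= (24.2, -17.6)

(24.2, -17.6)


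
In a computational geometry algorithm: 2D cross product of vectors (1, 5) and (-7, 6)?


u x v = u_x*v_y - u_y*v_x = 1*6 - 5*(-7)
= 6 - (-35) = 41

41


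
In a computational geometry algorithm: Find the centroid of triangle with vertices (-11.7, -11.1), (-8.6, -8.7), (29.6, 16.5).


Centroid = ((x_A+x_B+x_C)/3, (y_A+y_B+y_C)/3)
= (((-11.7)+(-8.6)+29.6)/3, ((-11.1)+(-8.7)+16.5)/3)
= (3.1, -1.1)

(3.1, -1.1)


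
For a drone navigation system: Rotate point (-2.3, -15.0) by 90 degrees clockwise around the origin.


90° CW: (x,y) -> (y, -x)
(-2.3,-15) -> (-15, 2.3)

(-15, 2.3)


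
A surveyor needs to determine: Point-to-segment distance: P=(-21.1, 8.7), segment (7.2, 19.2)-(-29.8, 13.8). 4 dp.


Project P onto AB: t = 0.7895 (clamped to [0,1])
Closest point on segment: (-22.0102, 14.9369)
Distance: 6.303

6.303


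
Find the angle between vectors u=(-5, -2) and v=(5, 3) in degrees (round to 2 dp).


u.v = -31, |u| = sqrt(29) = 5.3852, |v| = sqrt(34) = 5.831
cos(theta) = u.v/(|u||v|) = -31/sqrt(986) = -0.987241
theta = acos(-0.987241) = 170.84 degrees

170.84 degrees


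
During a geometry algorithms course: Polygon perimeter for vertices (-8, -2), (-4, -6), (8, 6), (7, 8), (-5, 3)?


Sides: (-8, -2)->(-4, -6): sqrt(32) = 5.656854, (-4, -6)->(8, 6): sqrt(288) = 16.970563, (8, 6)->(7, 8): sqrt(5) = 2.236068, (7, 8)->(-5, 3): sqrt(169) = 13, (-5, 3)->(-8, -2): sqrt(34) = 5.830952
Sum = 43.694437
Perimeter = 43.6944

43.6944


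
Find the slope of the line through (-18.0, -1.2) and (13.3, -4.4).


slope = (y2-y1)/(x2-x1) = ((-4.4)-(-1.2))/(13.3-(-18)) = (-3.2)/31.3 = -0.1022

-0.1022


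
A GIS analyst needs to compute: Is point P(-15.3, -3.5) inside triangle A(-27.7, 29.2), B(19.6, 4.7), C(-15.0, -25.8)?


Cross products: AB x AP = -1242.91, BC x BP = -780.73, CA x CP = -266.71
All same sign? yes

Yes, inside


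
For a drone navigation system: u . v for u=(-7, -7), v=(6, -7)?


u . v = u_x*v_x + u_y*v_y = (-7)*6 + (-7)*(-7)
= (-42) + 49 = 7

7


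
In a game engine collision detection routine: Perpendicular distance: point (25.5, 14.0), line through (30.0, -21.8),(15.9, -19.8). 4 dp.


|cross product| = 495.78
|line direction| = sqrt(202.81) = 14.2411
Distance = 495.78/sqrt(202.81) = 34.8132

34.8132


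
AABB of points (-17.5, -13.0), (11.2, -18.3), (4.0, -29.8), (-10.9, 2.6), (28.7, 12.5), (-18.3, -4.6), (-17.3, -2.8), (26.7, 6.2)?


x range: [-18.3, 28.7]
y range: [-29.8, 12.5]
Bounding box: (-18.3,-29.8) to (28.7,12.5)

(-18.3,-29.8) to (28.7,12.5)


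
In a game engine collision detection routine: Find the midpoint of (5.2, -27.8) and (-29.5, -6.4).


M = ((5.2+(-29.5))/2, ((-27.8)+(-6.4))/2)
= (-12.15, -17.1)

(-12.15, -17.1)


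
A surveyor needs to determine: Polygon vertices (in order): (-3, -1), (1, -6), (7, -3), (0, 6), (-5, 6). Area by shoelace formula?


Shoelace sum: ((-3)*(-6) - 1*(-1)) + (1*(-3) - 7*(-6)) + (7*6 - 0*(-3)) + (0*6 - (-5)*6) + ((-5)*(-1) - (-3)*6)
= 153
Area = |153|/2 = 76.5

76.5


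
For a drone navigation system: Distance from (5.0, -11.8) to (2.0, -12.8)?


dx=-3, dy=-1
d^2 = (-3)^2 + (-1)^2 = 10
d = sqrt(10) = 3.1623

3.1623


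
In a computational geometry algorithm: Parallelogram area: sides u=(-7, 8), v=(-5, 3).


|u x v| = |(-7)*3 - 8*(-5)|
= |(-21) - (-40)| = 19

19


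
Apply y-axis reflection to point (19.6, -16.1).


Reflection over y-axis: (x,y) -> (-x,y)
(19.6, -16.1) -> (-19.6, -16.1)

(-19.6, -16.1)


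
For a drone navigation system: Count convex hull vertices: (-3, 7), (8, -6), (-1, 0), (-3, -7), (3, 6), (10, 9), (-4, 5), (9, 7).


Convex hull vertices (CCW): (-4, 5), (-3, -7), (8, -6), (10, 9), (-3, 7)
Count = 5

5


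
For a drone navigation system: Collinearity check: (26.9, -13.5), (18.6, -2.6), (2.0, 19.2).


Cross product: (18.6-26.9)*(19.2-(-13.5)) - ((-2.6)-(-13.5))*(2-26.9)
= 0

Yes, collinear


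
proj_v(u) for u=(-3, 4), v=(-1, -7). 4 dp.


u.v = -25, |v| = sqrt(50) = 7.0711
Scalar projection = u.v / |v| = -25 / sqrt(50) = -3.5355

-3.5355


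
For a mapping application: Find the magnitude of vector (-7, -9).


|u| = sqrt((-7)^2 + (-9)^2) = sqrt(130) = 11.4018

11.4018


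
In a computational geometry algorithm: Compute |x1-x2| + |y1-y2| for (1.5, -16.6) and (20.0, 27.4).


|1.5-20| + |(-16.6)-27.4| = 18.5 + 44 = 62.5

62.5


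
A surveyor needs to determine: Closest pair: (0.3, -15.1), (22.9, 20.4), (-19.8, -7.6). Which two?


d(P0,P1) = 42.0834, d(P0,P2) = 21.4537, d(P1,P2) = 51.0616
Closest: P0 and P2

Closest pair: (0.3, -15.1) and (-19.8, -7.6), distance = 21.4537


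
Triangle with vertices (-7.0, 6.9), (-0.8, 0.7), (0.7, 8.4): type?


Side lengths squared: AB^2=76.88, BC^2=61.54, CA^2=61.54
Sorted: [61.54, 61.54, 76.88]
By sides: Isosceles, By angles: Acute

Isosceles, Acute


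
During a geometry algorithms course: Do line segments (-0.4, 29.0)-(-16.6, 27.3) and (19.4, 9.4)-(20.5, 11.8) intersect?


Cross products: d1=69.08, d2=106.09, d3=351.18, d4=314.17
d1*d2 < 0 and d3*d4 < 0? no

No, they don't intersect


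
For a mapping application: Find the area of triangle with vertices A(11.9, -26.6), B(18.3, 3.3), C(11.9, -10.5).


Area = |x_A(y_B-y_C) + x_B(y_C-y_A) + x_C(y_A-y_B)|/2
= |164.22 + 294.63 + (-355.81)|/2
= 103.04/2 = 51.52

51.52


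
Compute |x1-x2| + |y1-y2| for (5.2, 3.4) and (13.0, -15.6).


|5.2-13| + |3.4-(-15.6)| = 7.8 + 19 = 26.8

26.8


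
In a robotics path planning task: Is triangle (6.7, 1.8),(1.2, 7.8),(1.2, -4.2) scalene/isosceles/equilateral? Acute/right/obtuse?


Side lengths squared: AB^2=66.25, BC^2=144, CA^2=66.25
Sorted: [66.25, 66.25, 144]
By sides: Isosceles, By angles: Obtuse

Isosceles, Obtuse


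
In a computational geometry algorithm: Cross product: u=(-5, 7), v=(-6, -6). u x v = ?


u x v = u_x*v_y - u_y*v_x = (-5)*(-6) - 7*(-6)
= 30 - (-42) = 72

72


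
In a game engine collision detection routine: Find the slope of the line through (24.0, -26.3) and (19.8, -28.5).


slope = (y2-y1)/(x2-x1) = ((-28.5)-(-26.3))/(19.8-24) = (-2.2)/(-4.2) = 0.5238

0.5238


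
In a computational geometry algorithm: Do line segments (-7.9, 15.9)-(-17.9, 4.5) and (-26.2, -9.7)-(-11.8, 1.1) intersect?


Cross products: d1=171, d2=114.84, d3=47.38, d4=103.54
d1*d2 < 0 and d3*d4 < 0? no

No, they don't intersect


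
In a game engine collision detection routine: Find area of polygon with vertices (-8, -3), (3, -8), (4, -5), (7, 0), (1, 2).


Shoelace sum: ((-8)*(-8) - 3*(-3)) + (3*(-5) - 4*(-8)) + (4*0 - 7*(-5)) + (7*2 - 1*0) + (1*(-3) - (-8)*2)
= 152
Area = |152|/2 = 76

76


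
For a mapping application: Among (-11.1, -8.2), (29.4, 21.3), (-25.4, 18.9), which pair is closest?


d(P0,P1) = 50.1049, d(P0,P2) = 30.6415, d(P1,P2) = 54.8525
Closest: P0 and P2

Closest pair: (-11.1, -8.2) and (-25.4, 18.9), distance = 30.6415


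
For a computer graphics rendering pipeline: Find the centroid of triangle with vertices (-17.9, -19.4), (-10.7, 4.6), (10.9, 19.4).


Centroid = ((x_A+x_B+x_C)/3, (y_A+y_B+y_C)/3)
= (((-17.9)+(-10.7)+10.9)/3, ((-19.4)+4.6+19.4)/3)
= (-5.9, 1.5333)

(-5.9, 1.5333)


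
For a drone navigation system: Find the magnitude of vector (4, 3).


|u| = sqrt(4^2 + 3^2) = sqrt(25) = 5

5


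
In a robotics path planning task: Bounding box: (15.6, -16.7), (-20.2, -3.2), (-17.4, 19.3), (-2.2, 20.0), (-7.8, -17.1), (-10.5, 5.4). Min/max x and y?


x range: [-20.2, 15.6]
y range: [-17.1, 20]
Bounding box: (-20.2,-17.1) to (15.6,20)

(-20.2,-17.1) to (15.6,20)


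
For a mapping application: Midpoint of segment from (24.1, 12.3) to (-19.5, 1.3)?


M = ((24.1+(-19.5))/2, (12.3+1.3)/2)
= (2.3, 6.8)

(2.3, 6.8)


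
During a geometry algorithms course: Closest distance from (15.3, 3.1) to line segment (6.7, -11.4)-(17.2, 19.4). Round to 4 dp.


Project P onto AB: t = 0.507 (clamped to [0,1])
Closest point on segment: (12.0239, 4.2168)
Distance: 3.4612

3.4612


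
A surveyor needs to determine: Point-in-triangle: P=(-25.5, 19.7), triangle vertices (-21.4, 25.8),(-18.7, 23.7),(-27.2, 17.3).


Cross products: AB x AP = -25.08, BC x BP = -9.52, CA x CP = -0.53
All same sign? yes

Yes, inside


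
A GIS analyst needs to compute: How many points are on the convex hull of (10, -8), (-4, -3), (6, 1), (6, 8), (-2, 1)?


Convex hull vertices (CCW): (-4, -3), (10, -8), (6, 8), (-2, 1)
Count = 4

4


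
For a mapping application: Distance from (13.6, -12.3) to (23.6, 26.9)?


dx=10, dy=39.2
d^2 = 10^2 + 39.2^2 = 1636.64
d = sqrt(1636.64) = 40.4554

40.4554


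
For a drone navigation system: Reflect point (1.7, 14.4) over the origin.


Reflection over origin: (x,y) -> (-x,-y)
(1.7, 14.4) -> (-1.7, -14.4)

(-1.7, -14.4)


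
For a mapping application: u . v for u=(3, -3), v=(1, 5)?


u . v = u_x*v_x + u_y*v_y = 3*1 + (-3)*5
= 3 + (-15) = -12

-12


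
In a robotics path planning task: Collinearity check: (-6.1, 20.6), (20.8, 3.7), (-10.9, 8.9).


Cross product: (20.8-(-6.1))*(8.9-20.6) - (3.7-20.6)*((-10.9)-(-6.1))
= -395.85

No, not collinear


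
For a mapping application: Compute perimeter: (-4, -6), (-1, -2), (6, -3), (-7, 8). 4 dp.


Sides: (-4, -6)->(-1, -2): sqrt(25) = 5, (-1, -2)->(6, -3): sqrt(50) = 7.071068, (6, -3)->(-7, 8): sqrt(290) = 17.029386, (-7, 8)->(-4, -6): sqrt(205) = 14.317821
Sum = 43.418275
Perimeter = 43.4183

43.4183


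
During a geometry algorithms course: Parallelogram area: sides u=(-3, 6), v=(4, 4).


|u x v| = |(-3)*4 - 6*4|
= |(-12) - 24| = 36

36


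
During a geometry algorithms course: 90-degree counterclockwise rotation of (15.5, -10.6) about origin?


90° CCW: (x,y) -> (-y, x)
(15.5,-10.6) -> (10.6, 15.5)

(10.6, 15.5)


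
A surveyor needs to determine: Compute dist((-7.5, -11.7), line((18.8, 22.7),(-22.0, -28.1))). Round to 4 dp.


|cross product| = 67.48
|line direction| = sqrt(4245.28) = 65.1558
Distance = 67.48/sqrt(4245.28) = 1.0357

1.0357


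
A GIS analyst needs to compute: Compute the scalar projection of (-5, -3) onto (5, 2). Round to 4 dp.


u.v = -31, |v| = sqrt(29) = 5.3852
Scalar projection = u.v / |v| = -31 / sqrt(29) = -5.7566

-5.7566


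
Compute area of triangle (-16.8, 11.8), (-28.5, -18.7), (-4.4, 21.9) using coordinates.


Area = |x_A(y_B-y_C) + x_B(y_C-y_A) + x_C(y_A-y_B)|/2
= |682.08 + (-287.85) + (-134.2)|/2
= 260.03/2 = 130.015

130.015


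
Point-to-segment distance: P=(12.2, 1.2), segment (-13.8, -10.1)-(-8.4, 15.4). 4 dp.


Project P onto AB: t = 0.6308 (clamped to [0,1])
Closest point on segment: (-10.3939, 5.9846)
Distance: 23.0949

23.0949


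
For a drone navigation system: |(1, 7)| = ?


|u| = sqrt(1^2 + 7^2) = sqrt(50) = 7.0711

7.0711


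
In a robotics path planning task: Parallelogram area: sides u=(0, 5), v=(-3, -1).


|u x v| = |0*(-1) - 5*(-3)|
= |0 - (-15)| = 15

15


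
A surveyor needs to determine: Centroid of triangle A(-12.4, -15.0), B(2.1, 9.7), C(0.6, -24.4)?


Centroid = ((x_A+x_B+x_C)/3, (y_A+y_B+y_C)/3)
= (((-12.4)+2.1+0.6)/3, ((-15)+9.7+(-24.4))/3)
= (-3.2333, -9.9)

(-3.2333, -9.9)


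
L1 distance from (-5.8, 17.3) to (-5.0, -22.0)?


|(-5.8)-(-5)| + |17.3-(-22)| = 0.8 + 39.3 = 40.1

40.1


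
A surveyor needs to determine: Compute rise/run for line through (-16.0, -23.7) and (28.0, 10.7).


slope = (y2-y1)/(x2-x1) = (10.7-(-23.7))/(28-(-16)) = 34.4/44 = 0.7818

0.7818


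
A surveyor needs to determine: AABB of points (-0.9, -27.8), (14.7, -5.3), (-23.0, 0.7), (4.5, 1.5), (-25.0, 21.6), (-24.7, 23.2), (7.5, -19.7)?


x range: [-25, 14.7]
y range: [-27.8, 23.2]
Bounding box: (-25,-27.8) to (14.7,23.2)

(-25,-27.8) to (14.7,23.2)


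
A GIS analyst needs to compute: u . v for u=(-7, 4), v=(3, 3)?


u . v = u_x*v_x + u_y*v_y = (-7)*3 + 4*3
= (-21) + 12 = -9

-9


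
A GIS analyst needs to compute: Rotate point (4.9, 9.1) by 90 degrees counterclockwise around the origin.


90° CCW: (x,y) -> (-y, x)
(4.9,9.1) -> (-9.1, 4.9)

(-9.1, 4.9)


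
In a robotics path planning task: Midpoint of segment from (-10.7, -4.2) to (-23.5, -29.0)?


M = (((-10.7)+(-23.5))/2, ((-4.2)+(-29))/2)
= (-17.1, -16.6)

(-17.1, -16.6)


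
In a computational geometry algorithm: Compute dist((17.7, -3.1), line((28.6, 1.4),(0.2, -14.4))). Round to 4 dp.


|cross product| = 44.42
|line direction| = sqrt(1056.2) = 32.4992
Distance = 44.42/sqrt(1056.2) = 1.3668

1.3668


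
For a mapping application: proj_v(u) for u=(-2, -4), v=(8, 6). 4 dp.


u.v = -40, |v| = sqrt(100) = 10
Scalar projection = u.v / |v| = -40 / sqrt(100) = -4

-4


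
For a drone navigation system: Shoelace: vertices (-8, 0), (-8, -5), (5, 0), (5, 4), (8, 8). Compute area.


Shoelace sum: ((-8)*(-5) - (-8)*0) + ((-8)*0 - 5*(-5)) + (5*4 - 5*0) + (5*8 - 8*4) + (8*0 - (-8)*8)
= 157
Area = |157|/2 = 78.5

78.5


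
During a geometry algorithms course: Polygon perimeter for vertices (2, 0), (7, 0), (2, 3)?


Sides: (2, 0)->(7, 0): sqrt(25) = 5, (7, 0)->(2, 3): sqrt(34) = 5.830952, (2, 3)->(2, 0): sqrt(9) = 3
Sum = 13.830952
Perimeter = 13.831

13.831


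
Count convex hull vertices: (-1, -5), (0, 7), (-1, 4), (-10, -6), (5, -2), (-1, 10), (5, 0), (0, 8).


Convex hull vertices (CCW): (-10, -6), (-1, -5), (5, -2), (5, 0), (-1, 10)
Count = 5

5


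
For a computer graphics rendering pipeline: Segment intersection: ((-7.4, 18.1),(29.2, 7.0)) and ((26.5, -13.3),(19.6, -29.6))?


Cross products: d1=-769.23, d2=-96.06, d3=-772.95, d4=-1446.12
d1*d2 < 0 and d3*d4 < 0? no

No, they don't intersect


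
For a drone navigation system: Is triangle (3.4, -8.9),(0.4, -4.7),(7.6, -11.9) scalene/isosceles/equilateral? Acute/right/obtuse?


Side lengths squared: AB^2=26.64, BC^2=103.68, CA^2=26.64
Sorted: [26.64, 26.64, 103.68]
By sides: Isosceles, By angles: Obtuse

Isosceles, Obtuse


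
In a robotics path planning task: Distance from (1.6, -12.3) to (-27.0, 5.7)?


dx=-28.6, dy=18
d^2 = (-28.6)^2 + 18^2 = 1141.96
d = sqrt(1141.96) = 33.7929

33.7929


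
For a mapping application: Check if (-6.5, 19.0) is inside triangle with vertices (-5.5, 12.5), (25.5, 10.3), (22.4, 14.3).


Cross products: AB x AP = 199.3, BC x BP = 101.03, CA x CP = -183.15
All same sign? no

No, outside


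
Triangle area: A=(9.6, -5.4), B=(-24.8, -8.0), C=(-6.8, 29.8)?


Area = |x_A(y_B-y_C) + x_B(y_C-y_A) + x_C(y_A-y_B)|/2
= |(-362.88) + (-872.96) + (-17.68)|/2
= 1253.52/2 = 626.76

626.76


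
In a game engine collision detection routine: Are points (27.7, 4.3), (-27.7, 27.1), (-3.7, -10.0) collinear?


Cross product: ((-27.7)-27.7)*((-10)-4.3) - (27.1-4.3)*((-3.7)-27.7)
= 1508.14

No, not collinear


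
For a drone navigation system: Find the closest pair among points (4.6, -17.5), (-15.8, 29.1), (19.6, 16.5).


d(P0,P1) = 50.8696, d(P0,P2) = 37.1618, d(P1,P2) = 37.5755
Closest: P0 and P2

Closest pair: (4.6, -17.5) and (19.6, 16.5), distance = 37.1618


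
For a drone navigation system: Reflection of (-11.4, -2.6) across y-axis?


Reflection over y-axis: (x,y) -> (-x,y)
(-11.4, -2.6) -> (11.4, -2.6)

(11.4, -2.6)


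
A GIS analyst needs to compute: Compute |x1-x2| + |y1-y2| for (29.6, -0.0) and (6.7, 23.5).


|29.6-6.7| + |0-23.5| = 22.9 + 23.5 = 46.4

46.4


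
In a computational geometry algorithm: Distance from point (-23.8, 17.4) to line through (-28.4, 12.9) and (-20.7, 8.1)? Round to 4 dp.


|cross product| = 56.73
|line direction| = sqrt(82.33) = 9.0736
Distance = 56.73/sqrt(82.33) = 6.2522

6.2522


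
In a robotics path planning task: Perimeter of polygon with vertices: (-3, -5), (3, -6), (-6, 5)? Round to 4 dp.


Sides: (-3, -5)->(3, -6): sqrt(37) = 6.082763, (3, -6)->(-6, 5): sqrt(202) = 14.21267, (-6, 5)->(-3, -5): sqrt(109) = 10.440307
Sum = 30.73574
Perimeter = 30.7357

30.7357


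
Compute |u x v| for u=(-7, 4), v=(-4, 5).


|u x v| = |(-7)*5 - 4*(-4)|
= |(-35) - (-16)| = 19

19


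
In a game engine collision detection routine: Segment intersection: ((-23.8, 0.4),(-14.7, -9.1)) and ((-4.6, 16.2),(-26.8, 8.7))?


Cross products: d1=206.76, d2=485.91, d3=326.18, d4=47.03
d1*d2 < 0 and d3*d4 < 0? no

No, they don't intersect


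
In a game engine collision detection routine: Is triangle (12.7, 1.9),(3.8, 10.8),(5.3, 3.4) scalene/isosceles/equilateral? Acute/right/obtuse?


Side lengths squared: AB^2=158.42, BC^2=57.01, CA^2=57.01
Sorted: [57.01, 57.01, 158.42]
By sides: Isosceles, By angles: Obtuse

Isosceles, Obtuse


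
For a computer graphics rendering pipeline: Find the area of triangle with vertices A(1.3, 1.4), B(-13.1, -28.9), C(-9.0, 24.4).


Area = |x_A(y_B-y_C) + x_B(y_C-y_A) + x_C(y_A-y_B)|/2
= |(-69.29) + (-301.3) + (-272.7)|/2
= 643.29/2 = 321.645

321.645


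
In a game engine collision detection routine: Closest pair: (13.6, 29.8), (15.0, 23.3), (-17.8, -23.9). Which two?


d(P0,P1) = 6.6491, d(P0,P2) = 62.2065, d(P1,P2) = 57.4776
Closest: P0 and P1

Closest pair: (13.6, 29.8) and (15.0, 23.3), distance = 6.6491


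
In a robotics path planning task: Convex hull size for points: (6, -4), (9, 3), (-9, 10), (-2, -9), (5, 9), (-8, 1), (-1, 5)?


Convex hull vertices (CCW): (-9, 10), (-8, 1), (-2, -9), (6, -4), (9, 3), (5, 9)
Count = 6

6


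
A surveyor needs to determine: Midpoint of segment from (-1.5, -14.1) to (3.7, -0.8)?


M = (((-1.5)+3.7)/2, ((-14.1)+(-0.8))/2)
= (1.1, -7.45)

(1.1, -7.45)


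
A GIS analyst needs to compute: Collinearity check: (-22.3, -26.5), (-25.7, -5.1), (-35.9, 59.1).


Cross product: ((-25.7)-(-22.3))*(59.1-(-26.5)) - ((-5.1)-(-26.5))*((-35.9)-(-22.3))
= 0

Yes, collinear


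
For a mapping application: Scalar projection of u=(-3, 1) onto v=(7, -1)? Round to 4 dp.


u.v = -22, |v| = sqrt(50) = 7.0711
Scalar projection = u.v / |v| = -22 / sqrt(50) = -3.1113

-3.1113


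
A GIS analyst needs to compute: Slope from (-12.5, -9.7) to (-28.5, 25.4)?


slope = (y2-y1)/(x2-x1) = (25.4-(-9.7))/((-28.5)-(-12.5)) = 35.1/(-16) = -2.1938

-2.1938


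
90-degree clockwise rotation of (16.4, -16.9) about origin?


90° CW: (x,y) -> (y, -x)
(16.4,-16.9) -> (-16.9, -16.4)

(-16.9, -16.4)


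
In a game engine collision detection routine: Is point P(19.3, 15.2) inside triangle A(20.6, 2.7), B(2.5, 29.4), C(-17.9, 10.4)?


Cross products: AB x AP = -191.54, BC x BP = 608.88, CA x CP = 471.24
All same sign? no

No, outside


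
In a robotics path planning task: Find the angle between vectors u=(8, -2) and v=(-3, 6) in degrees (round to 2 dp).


u.v = -36, |u| = sqrt(68) = 8.2462, |v| = sqrt(45) = 6.7082
cos(theta) = u.v/(|u||v|) = -36/sqrt(3060) = -0.650791
theta = acos(-0.650791) = 130.6 degrees

130.6 degrees


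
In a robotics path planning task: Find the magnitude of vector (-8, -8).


|u| = sqrt((-8)^2 + (-8)^2) = sqrt(128) = 11.3137

11.3137


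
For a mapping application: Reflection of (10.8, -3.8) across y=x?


Reflection over y=x: (x,y) -> (y,x)
(10.8, -3.8) -> (-3.8, 10.8)

(-3.8, 10.8)


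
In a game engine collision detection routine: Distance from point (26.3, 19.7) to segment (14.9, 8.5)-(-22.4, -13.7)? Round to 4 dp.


Project P onto AB: t = 0 (clamped to [0,1])
Closest point on segment: (14.9, 8.5)
Distance: 15.9812

15.9812


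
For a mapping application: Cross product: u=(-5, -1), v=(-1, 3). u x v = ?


u x v = u_x*v_y - u_y*v_x = (-5)*3 - (-1)*(-1)
= (-15) - 1 = -16

-16


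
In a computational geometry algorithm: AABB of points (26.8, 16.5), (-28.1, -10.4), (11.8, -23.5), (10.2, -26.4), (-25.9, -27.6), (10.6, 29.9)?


x range: [-28.1, 26.8]
y range: [-27.6, 29.9]
Bounding box: (-28.1,-27.6) to (26.8,29.9)

(-28.1,-27.6) to (26.8,29.9)


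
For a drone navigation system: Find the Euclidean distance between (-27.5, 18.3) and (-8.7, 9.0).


dx=18.8, dy=-9.3
d^2 = 18.8^2 + (-9.3)^2 = 439.93
d = sqrt(439.93) = 20.9745

20.9745


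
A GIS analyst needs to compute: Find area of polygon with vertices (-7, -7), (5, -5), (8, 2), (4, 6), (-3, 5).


Shoelace sum: ((-7)*(-5) - 5*(-7)) + (5*2 - 8*(-5)) + (8*6 - 4*2) + (4*5 - (-3)*6) + ((-3)*(-7) - (-7)*5)
= 254
Area = |254|/2 = 127

127


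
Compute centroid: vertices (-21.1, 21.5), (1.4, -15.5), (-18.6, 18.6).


Centroid = ((x_A+x_B+x_C)/3, (y_A+y_B+y_C)/3)
= (((-21.1)+1.4+(-18.6))/3, (21.5+(-15.5)+18.6)/3)
= (-12.7667, 8.2)

(-12.7667, 8.2)


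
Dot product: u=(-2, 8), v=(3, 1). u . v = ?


u . v = u_x*v_x + u_y*v_y = (-2)*3 + 8*1
= (-6) + 8 = 2

2


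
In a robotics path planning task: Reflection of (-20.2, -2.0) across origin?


Reflection over origin: (x,y) -> (-x,-y)
(-20.2, -2) -> (20.2, 2)

(20.2, 2)


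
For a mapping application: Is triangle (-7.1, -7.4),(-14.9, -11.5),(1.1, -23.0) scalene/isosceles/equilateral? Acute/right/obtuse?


Side lengths squared: AB^2=77.65, BC^2=388.25, CA^2=310.6
Sorted: [77.65, 310.6, 388.25]
By sides: Scalene, By angles: Right

Scalene, Right


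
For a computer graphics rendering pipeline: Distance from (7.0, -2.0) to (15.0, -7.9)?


dx=8, dy=-5.9
d^2 = 8^2 + (-5.9)^2 = 98.81
d = sqrt(98.81) = 9.9403

9.9403


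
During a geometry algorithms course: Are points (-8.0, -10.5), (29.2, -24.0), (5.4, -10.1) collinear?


Cross product: (29.2-(-8))*((-10.1)-(-10.5)) - ((-24)-(-10.5))*(5.4-(-8))
= 195.78

No, not collinear


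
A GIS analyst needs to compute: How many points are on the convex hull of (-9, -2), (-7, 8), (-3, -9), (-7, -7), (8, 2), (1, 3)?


Convex hull vertices (CCW): (-9, -2), (-7, -7), (-3, -9), (8, 2), (-7, 8)
Count = 5

5


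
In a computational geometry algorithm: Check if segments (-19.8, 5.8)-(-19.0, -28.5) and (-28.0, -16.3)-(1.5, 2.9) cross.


Cross products: d1=494.51, d2=-532.7, d3=-298.94, d4=728.27
d1*d2 < 0 and d3*d4 < 0? yes

Yes, they intersect


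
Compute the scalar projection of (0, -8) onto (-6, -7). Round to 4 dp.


u.v = 56, |v| = sqrt(85) = 9.2195
Scalar projection = u.v / |v| = 56 / sqrt(85) = 6.0741

6.0741


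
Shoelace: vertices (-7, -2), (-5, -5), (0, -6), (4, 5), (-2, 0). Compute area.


Shoelace sum: ((-7)*(-5) - (-5)*(-2)) + ((-5)*(-6) - 0*(-5)) + (0*5 - 4*(-6)) + (4*0 - (-2)*5) + ((-2)*(-2) - (-7)*0)
= 93
Area = |93|/2 = 46.5

46.5
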